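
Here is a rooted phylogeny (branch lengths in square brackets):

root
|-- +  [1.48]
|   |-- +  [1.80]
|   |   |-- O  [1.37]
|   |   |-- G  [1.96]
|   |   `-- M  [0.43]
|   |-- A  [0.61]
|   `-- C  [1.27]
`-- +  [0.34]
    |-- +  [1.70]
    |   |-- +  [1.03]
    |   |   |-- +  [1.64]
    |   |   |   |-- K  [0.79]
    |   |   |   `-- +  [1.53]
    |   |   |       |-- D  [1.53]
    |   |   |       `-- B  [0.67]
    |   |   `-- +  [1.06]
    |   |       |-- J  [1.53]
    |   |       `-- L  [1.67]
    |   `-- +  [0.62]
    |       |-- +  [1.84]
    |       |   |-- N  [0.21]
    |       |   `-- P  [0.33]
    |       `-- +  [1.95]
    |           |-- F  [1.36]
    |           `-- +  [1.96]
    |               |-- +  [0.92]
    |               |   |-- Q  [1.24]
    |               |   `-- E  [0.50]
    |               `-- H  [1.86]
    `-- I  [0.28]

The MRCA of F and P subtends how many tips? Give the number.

6

The MRCA of F and P is the node subtending ((N,P),(F,((Q,E),H))).
That clade contains 6 terminal taxa: E, F, H, N, P, Q.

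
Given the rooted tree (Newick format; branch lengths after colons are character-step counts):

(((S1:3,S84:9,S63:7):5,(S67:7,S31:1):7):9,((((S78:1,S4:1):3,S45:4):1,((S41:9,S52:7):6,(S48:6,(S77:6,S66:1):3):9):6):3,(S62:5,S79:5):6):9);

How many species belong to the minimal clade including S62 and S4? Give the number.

The MRCA of S62 and S4 is the node subtending ((((S78,S4),S45),((S41,S52),(S48,(S77,S66)))),(S62,S79)).
That clade contains 10 terminal taxa: S4, S41, S45, S48, S52, S62, S66, S77, S78, S79.

10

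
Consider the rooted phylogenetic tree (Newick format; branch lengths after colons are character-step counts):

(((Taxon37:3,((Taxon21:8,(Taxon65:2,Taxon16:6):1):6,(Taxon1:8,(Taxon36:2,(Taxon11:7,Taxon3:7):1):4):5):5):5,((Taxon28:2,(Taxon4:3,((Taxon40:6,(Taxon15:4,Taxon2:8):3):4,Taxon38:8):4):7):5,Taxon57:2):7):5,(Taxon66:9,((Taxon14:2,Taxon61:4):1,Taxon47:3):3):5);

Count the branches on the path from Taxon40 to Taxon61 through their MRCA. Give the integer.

The MRCA of Taxon40 and Taxon61 is the root of the tree.
From Taxon40 up to that node: 7 branches. From Taxon61 up to the same node: 4 branches. Total: 7 + 4 = 11.

11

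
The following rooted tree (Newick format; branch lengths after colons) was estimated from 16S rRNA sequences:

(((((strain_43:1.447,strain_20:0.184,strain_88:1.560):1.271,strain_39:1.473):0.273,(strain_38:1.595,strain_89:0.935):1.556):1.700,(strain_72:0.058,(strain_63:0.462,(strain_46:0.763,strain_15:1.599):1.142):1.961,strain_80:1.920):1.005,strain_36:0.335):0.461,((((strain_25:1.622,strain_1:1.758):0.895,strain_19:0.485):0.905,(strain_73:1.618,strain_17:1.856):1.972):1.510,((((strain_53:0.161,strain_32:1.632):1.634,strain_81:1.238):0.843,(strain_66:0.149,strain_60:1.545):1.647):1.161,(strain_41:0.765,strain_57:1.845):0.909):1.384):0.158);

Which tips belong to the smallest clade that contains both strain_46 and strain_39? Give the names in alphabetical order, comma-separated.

Tracing strain_46: it sits inside (strain_46,strain_15).
Tracing strain_39: it sits inside ((strain_43,strain_20,strain_88),strain_39).
The smallest clade enclosing both is ((((strain_43,strain_20,strain_88),strain_39),(strain_38,strain_89)),(strain_72,(strain_63,(strain_46,strain_15)),strain_80),strain_36); the answer is its 12 terminal taxa in alphabetical order.

strain_15, strain_20, strain_36, strain_38, strain_39, strain_43, strain_46, strain_63, strain_72, strain_80, strain_88, strain_89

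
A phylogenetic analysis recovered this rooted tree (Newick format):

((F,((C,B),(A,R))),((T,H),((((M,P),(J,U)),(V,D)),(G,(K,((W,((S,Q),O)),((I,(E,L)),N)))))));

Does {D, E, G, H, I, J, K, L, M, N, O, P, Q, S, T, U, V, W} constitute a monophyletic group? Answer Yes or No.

Yes

The most recent common ancestor of these taxa subtends ((T,H),((((M,P),(J,U)),(V,D)),(G,(K,((W,((S,Q),O)),((I,(E,L)),N)))))).
That clade has exactly 18 tips — every listed taxon and nothing else — so the group is monophyletic.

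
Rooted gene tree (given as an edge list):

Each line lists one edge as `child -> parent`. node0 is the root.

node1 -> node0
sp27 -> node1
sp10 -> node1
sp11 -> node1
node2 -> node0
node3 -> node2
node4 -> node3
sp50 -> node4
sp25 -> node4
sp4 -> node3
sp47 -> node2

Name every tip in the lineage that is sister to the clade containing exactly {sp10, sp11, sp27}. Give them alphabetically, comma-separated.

sp25, sp4, sp47, sp50

The clade containing exactly {sp10, sp11, sp27} attaches directly to the root of the tree.
The other lineage descending from that same node — the sister group — is (((sp50,sp25),sp4),sp47); its 4 tips in alphabetical order are the answer.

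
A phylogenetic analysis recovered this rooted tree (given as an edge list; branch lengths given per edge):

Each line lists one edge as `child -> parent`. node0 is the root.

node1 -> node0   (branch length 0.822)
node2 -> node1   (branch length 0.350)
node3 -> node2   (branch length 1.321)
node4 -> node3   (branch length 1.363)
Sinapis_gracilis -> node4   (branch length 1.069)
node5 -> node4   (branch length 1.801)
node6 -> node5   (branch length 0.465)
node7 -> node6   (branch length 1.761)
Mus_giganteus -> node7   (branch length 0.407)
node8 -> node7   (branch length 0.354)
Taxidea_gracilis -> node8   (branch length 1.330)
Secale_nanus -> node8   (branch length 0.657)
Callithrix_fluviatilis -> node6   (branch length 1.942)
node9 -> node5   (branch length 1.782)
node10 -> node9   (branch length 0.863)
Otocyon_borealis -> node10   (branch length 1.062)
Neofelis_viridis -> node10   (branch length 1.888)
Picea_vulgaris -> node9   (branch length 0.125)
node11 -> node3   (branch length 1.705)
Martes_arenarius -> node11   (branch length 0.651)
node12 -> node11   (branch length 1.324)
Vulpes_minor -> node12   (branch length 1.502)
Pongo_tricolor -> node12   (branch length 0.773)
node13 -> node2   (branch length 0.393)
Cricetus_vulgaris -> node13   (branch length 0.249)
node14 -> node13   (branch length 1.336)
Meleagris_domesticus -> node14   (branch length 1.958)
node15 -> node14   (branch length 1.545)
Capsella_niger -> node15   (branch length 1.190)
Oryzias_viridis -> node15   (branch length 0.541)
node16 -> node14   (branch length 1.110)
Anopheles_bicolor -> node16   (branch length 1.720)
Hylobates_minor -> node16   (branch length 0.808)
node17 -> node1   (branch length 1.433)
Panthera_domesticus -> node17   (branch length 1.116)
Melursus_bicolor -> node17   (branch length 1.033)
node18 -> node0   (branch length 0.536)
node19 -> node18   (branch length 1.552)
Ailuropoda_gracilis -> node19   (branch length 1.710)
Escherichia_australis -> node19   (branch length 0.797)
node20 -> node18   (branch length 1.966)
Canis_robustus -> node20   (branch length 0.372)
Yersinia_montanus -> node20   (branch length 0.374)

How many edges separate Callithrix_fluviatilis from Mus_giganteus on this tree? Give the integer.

The MRCA of Callithrix_fluviatilis and Mus_giganteus is the node subtending ((Mus_giganteus,(Taxidea_gracilis,Secale_nanus)),Callithrix_fluviatilis).
From Callithrix_fluviatilis up to that node: 1 branch. From Mus_giganteus up to the same node: 2 branches. Total: 1 + 2 = 3.

3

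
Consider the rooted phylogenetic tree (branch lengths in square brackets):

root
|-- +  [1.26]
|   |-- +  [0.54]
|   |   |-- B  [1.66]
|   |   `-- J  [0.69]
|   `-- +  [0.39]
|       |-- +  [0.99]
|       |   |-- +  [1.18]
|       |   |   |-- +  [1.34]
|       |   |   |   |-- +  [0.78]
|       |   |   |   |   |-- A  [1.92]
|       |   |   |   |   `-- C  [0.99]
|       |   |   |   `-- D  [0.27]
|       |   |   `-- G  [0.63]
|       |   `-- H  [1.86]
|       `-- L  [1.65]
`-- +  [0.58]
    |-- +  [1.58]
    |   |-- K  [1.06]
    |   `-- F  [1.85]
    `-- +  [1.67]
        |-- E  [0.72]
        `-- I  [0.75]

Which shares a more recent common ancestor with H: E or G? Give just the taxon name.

The MRCA of H and G subtends ((((A,C),D),G),H) (5 taxa).
The MRCA of H and E is the root, subtending the entire tree (12 taxa).
The first is nested inside the second, so H shares a more recent common ancestor with G.

G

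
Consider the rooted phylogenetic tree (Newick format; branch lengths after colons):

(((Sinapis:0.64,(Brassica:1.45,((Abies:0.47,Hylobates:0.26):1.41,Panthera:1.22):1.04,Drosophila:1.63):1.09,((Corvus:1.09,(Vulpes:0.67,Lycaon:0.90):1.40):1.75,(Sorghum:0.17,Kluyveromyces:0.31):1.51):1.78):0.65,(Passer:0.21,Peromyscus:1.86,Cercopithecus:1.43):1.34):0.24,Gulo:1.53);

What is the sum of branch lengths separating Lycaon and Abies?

9.84

The path runs Lycaon → … → MRCA → … → Abies; the MRCA is the node subtending (Sinapis,(Brassica,((Abies,Hylobates),Panthera),Drosophila),((Corvus,(Vulpes,Lycaon)),(Sorghum,Kluyveromyces))).
Branch lengths along that path: 0.90 + 1.40 + 1.75 + 1.78 + 1.09 + 1.04 + 1.41 + 0.47 = 9.84.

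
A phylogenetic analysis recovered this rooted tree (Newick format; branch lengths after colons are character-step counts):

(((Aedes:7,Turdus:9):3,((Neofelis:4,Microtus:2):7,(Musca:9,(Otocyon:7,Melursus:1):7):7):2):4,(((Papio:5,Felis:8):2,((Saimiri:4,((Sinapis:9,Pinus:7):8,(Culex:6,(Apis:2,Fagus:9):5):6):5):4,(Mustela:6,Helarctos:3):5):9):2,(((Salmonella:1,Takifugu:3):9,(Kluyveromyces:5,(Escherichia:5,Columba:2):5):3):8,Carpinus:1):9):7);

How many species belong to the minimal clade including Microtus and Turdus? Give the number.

The MRCA of Microtus and Turdus is the node subtending ((Aedes,Turdus),((Neofelis,Microtus),(Musca,(Otocyon,Melursus)))).
That clade contains 7 terminal taxa: Aedes, Melursus, Microtus, Musca, Neofelis, Otocyon, Turdus.

7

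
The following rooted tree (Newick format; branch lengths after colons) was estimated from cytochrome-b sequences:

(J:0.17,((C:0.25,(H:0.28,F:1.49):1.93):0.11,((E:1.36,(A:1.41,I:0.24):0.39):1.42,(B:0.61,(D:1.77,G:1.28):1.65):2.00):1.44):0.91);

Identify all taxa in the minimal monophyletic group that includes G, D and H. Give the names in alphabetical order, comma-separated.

A, B, C, D, E, F, G, H, I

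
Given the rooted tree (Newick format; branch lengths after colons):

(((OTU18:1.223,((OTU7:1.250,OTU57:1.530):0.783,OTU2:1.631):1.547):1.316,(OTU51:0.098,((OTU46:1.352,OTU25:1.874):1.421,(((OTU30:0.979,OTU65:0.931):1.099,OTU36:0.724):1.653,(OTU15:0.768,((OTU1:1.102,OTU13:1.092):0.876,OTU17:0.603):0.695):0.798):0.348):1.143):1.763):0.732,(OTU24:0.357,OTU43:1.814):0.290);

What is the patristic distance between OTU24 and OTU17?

6.729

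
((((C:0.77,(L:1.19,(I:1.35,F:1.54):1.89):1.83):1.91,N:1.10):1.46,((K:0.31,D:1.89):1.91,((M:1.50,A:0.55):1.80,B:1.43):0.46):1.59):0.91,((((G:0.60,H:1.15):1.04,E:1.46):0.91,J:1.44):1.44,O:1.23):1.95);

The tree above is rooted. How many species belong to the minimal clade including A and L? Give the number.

10

The MRCA of A and L is the node subtending (((C,(L,(I,F))),N),((K,D),((M,A),B))).
That clade contains 10 terminal taxa: A, B, C, D, F, I, K, L, M, N.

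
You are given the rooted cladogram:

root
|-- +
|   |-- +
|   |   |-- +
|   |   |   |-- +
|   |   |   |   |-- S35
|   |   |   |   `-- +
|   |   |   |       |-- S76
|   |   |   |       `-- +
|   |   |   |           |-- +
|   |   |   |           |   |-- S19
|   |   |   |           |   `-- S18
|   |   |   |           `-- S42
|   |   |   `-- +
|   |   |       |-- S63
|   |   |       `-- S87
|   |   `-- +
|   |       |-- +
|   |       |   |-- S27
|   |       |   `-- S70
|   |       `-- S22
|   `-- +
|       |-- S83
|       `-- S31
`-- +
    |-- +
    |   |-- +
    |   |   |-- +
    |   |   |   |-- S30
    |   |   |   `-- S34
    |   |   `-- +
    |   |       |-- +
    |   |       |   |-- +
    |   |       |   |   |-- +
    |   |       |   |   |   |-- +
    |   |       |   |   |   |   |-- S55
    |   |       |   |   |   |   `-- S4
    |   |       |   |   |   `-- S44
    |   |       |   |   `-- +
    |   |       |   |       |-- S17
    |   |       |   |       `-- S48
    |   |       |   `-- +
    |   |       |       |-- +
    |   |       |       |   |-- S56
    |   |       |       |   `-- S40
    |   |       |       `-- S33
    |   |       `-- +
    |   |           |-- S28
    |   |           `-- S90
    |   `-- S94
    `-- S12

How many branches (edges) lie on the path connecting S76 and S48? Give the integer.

14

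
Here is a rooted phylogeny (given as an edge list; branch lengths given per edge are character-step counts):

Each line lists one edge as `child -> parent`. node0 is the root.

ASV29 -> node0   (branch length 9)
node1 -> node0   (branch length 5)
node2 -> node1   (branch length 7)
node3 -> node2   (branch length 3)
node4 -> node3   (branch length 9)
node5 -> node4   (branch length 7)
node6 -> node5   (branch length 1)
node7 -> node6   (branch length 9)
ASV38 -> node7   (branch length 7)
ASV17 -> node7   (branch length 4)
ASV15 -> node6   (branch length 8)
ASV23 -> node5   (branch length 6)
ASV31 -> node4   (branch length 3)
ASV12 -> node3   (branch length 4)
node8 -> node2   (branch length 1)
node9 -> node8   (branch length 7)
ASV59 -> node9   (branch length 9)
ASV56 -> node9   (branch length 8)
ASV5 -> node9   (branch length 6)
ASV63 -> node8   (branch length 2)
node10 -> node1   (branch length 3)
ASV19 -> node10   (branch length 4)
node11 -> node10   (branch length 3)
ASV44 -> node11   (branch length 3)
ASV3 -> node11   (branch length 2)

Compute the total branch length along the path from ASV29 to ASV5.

The path runs ASV29 → … → MRCA → … → ASV5; the MRCA is the root of the tree.
Branch lengths along that path: 9 + 5 + 7 + 1 + 7 + 6 = 35.

35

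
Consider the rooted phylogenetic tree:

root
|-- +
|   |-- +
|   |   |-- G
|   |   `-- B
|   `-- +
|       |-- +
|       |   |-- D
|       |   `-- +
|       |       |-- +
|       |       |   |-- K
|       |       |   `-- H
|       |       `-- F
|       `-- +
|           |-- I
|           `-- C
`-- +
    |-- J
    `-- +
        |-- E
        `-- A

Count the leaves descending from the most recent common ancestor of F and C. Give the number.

6

The MRCA of F and C is the node subtending ((D,((K,H),F)),(I,C)).
That clade contains 6 terminal taxa: C, D, F, H, I, K.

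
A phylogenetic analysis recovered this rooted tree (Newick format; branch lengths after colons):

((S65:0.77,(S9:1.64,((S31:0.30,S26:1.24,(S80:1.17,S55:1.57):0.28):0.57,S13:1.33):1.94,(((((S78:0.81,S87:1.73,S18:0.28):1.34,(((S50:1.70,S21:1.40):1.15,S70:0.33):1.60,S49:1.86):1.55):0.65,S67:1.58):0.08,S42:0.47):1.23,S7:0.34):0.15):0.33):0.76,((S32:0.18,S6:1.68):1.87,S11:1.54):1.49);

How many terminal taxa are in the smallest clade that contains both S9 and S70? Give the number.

16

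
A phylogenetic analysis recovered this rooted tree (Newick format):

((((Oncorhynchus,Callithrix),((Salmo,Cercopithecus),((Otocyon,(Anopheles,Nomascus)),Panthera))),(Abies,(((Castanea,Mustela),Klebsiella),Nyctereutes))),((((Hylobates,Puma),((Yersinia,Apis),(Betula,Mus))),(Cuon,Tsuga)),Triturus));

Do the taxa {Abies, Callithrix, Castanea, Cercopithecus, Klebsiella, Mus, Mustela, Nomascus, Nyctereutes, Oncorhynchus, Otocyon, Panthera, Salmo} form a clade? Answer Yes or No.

The MRCA of the listed taxa is the root, so the smallest clade containing them is the whole tree.
That clade also contains Anopheles, Apis, Betula, Cuon, Hylobates, Puma, Triturus, Tsuga, Yersinia, which are not in the proposed group, so the group is not monophyletic.

No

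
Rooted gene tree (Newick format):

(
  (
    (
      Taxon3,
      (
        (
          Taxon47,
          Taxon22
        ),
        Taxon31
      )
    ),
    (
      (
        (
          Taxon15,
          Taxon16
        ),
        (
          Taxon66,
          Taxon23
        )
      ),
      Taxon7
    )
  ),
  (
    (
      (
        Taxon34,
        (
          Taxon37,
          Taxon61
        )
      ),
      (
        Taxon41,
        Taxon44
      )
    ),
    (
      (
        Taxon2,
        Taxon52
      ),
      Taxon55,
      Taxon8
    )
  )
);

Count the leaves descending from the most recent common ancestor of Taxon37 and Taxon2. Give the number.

9

The MRCA of Taxon37 and Taxon2 is the node subtending (((Taxon34,(Taxon37,Taxon61)),(Taxon41,Taxon44)),((Taxon2,Taxon52),Taxon55,Taxon8)).
That clade contains 9 terminal taxa: Taxon2, Taxon34, Taxon37, Taxon41, Taxon44, Taxon52, Taxon55, Taxon61, Taxon8.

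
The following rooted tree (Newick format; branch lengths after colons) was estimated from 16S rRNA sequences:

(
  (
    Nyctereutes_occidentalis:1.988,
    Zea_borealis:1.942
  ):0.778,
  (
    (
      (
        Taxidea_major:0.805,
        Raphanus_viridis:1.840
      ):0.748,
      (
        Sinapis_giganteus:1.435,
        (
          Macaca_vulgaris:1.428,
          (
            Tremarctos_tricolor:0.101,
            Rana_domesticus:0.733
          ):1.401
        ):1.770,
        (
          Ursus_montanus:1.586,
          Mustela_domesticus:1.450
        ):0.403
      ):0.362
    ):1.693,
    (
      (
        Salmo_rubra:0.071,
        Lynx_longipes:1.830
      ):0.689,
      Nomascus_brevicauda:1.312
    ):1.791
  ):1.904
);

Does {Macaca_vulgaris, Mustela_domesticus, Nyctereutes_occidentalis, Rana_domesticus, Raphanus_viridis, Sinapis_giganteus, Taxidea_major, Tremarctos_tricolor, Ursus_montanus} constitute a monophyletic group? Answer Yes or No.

The MRCA of the listed taxa is the root, so the smallest clade containing them is the whole tree.
That clade also contains Lynx_longipes, Nomascus_brevicauda, Salmo_rubra, Zea_borealis, which are not in the proposed group, so the group is not monophyletic.

No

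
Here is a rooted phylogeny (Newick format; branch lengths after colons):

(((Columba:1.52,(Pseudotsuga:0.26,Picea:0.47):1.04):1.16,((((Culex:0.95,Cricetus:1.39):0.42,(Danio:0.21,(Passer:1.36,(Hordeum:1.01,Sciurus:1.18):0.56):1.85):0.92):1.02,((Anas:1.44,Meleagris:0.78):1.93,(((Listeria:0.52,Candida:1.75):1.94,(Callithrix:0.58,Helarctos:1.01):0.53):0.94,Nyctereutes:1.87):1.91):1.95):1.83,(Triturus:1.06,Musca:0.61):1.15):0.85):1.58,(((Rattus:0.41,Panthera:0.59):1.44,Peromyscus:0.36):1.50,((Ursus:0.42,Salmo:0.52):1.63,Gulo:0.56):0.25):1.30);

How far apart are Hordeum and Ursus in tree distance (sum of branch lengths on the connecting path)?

The path runs Hordeum → … → MRCA → … → Ursus; the MRCA is the root of the tree.
Branch lengths along that path: 1.01 + 0.56 + 1.85 + 0.92 + 1.02 + 1.83 + 0.85 + 1.58 + 1.30 + 0.25 + 1.63 + 0.42 = 13.22.

13.22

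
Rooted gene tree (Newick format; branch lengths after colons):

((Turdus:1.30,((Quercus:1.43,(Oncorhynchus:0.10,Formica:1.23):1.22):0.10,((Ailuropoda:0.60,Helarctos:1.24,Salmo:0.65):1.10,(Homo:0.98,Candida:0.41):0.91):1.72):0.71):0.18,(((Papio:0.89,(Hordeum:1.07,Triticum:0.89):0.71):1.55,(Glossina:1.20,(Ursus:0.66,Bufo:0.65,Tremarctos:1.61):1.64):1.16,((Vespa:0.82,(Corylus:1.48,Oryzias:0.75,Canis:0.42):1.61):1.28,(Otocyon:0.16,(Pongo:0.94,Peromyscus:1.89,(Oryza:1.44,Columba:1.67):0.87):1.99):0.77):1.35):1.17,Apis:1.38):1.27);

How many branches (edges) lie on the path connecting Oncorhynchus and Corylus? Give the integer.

The MRCA of Oncorhynchus and Corylus is the root of the tree.
From Oncorhynchus up to that node: 5 branches. From Corylus up to the same node: 6 branches. Total: 5 + 6 = 11.

11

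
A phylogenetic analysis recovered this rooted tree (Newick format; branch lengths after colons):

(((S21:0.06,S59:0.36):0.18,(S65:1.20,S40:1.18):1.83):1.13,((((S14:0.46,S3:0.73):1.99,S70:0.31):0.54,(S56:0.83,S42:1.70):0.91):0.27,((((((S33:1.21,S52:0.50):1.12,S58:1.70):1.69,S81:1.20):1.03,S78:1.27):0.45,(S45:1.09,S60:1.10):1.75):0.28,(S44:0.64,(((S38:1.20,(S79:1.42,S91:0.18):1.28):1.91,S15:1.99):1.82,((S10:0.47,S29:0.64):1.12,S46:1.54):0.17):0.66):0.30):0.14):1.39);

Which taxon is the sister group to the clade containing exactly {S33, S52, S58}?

S81

The clade containing exactly {S33, S52, S58} attaches to the tree at the node subtending (((S33,S52),S58),S81).
The other lineage descending from that same node — the sister group — is the single tip S81.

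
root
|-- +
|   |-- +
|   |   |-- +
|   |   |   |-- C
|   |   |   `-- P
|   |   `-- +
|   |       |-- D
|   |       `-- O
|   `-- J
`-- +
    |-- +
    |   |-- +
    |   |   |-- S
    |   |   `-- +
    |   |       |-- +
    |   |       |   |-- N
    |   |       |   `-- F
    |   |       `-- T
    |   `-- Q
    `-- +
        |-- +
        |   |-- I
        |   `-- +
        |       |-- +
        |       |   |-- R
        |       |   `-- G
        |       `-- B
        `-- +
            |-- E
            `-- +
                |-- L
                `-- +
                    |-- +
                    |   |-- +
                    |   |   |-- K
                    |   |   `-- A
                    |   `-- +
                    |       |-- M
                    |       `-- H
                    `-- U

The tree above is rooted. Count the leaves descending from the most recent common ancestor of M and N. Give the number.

16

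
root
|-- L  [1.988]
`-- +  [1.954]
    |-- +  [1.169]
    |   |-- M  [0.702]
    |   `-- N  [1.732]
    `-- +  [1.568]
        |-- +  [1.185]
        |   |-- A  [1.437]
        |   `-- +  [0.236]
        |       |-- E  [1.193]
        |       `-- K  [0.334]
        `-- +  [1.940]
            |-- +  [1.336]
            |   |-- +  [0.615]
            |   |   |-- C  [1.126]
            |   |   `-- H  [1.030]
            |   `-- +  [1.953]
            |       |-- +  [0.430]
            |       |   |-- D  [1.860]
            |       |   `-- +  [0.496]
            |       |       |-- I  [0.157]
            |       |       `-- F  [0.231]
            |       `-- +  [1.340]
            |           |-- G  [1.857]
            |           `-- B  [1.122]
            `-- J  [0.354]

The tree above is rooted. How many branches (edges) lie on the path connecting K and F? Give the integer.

The MRCA of K and F is the node subtending ((A,(E,K)),(((C,H),((D,(I,F)),(G,B))),J)).
From K up to that node: 3 branches. From F up to the same node: 6 branches. Total: 3 + 6 = 9.

9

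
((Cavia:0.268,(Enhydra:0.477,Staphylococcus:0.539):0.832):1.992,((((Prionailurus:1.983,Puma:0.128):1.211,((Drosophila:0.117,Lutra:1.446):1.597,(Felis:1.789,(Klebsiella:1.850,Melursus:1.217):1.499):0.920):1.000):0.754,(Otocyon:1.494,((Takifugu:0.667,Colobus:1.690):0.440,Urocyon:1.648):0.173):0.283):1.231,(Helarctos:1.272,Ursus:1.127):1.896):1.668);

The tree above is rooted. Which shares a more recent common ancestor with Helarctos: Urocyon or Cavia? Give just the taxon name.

The MRCA of Helarctos and Urocyon subtends ((((Prionailurus,Puma),((Drosophila,Lutra),(Felis,(Klebsiella,Melursus)))),(Otocyon,((Takifugu,Colobus),Urocyon))),(Helarctos,Ursus)) (13 taxa).
The MRCA of Helarctos and Cavia is the root, subtending the entire tree (16 taxa).
The first is nested inside the second, so Helarctos shares a more recent common ancestor with Urocyon.

Urocyon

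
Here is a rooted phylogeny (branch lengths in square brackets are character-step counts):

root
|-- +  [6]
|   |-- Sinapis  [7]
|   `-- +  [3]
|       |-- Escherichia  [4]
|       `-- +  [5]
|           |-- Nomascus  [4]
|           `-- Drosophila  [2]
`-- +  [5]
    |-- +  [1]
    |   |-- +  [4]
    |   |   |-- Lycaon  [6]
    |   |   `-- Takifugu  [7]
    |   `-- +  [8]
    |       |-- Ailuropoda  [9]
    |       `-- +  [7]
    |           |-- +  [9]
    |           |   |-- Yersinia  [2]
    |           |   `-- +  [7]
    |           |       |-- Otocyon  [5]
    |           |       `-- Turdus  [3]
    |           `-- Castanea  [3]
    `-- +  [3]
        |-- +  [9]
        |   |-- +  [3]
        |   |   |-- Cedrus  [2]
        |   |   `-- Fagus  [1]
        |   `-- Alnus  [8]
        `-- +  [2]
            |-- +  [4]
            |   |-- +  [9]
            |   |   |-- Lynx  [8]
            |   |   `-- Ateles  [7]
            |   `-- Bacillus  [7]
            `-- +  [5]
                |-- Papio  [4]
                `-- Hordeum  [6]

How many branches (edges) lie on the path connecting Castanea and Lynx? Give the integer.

The MRCA of Castanea and Lynx is the node subtending (((Lycaon,Takifugu),(Ailuropoda,((Yersinia,(Otocyon,Turdus)),Castanea))),(((Cedrus,Fagus),Alnus),(((Lynx,Ateles),Bacillus),(Papio,Hordeum)))).
From Castanea up to that node: 4 branches. From Lynx up to the same node: 5 branches. Total: 4 + 5 = 9.

9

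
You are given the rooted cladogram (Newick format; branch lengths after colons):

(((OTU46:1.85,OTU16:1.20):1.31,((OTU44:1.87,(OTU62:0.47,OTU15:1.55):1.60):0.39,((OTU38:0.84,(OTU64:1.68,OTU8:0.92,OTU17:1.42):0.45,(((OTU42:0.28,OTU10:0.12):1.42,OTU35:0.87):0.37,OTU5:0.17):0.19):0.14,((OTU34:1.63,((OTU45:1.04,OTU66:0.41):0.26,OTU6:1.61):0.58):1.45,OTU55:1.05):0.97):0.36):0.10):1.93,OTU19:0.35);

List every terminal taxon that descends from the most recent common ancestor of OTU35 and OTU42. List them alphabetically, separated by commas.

Tracing OTU35: it sits inside ((OTU42,OTU10),OTU35).
Tracing OTU42: it sits inside (OTU42,OTU10).
The smallest clade enclosing both is ((OTU42,OTU10),OTU35); the answer is its 3 terminal taxa in alphabetical order.

OTU10, OTU35, OTU42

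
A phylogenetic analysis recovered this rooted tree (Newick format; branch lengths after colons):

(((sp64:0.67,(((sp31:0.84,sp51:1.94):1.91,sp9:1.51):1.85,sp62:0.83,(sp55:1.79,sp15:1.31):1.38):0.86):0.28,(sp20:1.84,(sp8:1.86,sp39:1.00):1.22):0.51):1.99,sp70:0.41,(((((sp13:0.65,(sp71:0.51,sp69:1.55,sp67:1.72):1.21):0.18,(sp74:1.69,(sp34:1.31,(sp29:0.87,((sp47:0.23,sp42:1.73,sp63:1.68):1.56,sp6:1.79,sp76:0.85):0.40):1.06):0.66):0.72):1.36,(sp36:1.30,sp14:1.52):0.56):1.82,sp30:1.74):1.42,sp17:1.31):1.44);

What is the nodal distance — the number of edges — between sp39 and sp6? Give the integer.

The MRCA of sp39 and sp6 is the root of the tree.
From sp39 up to that node: 4 branches. From sp6 up to the same node: 9 branches. Total: 4 + 9 = 13.

13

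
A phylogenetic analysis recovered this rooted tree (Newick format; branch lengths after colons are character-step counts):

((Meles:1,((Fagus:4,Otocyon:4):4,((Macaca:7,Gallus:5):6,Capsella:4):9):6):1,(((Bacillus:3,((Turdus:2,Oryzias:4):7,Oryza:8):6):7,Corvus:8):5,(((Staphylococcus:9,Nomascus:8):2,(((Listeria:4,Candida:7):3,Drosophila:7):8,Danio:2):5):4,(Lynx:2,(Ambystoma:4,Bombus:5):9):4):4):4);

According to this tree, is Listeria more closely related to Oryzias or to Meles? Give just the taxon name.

Oryzias

The MRCA of Listeria and Oryzias subtends (((Bacillus,((Turdus,Oryzias),Oryza)),Corvus),(((Staphylococcus,Nomascus),(((Listeria,Candida),Drosophila),Danio)),(Lynx,(Ambystoma,Bombus)))) (14 taxa).
The MRCA of Listeria and Meles is the root, subtending the entire tree (20 taxa).
The first is nested inside the second, so Listeria shares a more recent common ancestor with Oryzias.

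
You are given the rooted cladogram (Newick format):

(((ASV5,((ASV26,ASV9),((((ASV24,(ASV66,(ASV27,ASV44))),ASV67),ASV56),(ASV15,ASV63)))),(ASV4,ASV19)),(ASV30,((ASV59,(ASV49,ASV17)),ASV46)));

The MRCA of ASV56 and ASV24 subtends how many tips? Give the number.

6

The MRCA of ASV56 and ASV24 is the node subtending (((ASV24,(ASV66,(ASV27,ASV44))),ASV67),ASV56).
That clade contains 6 terminal taxa: ASV24, ASV27, ASV44, ASV56, ASV66, ASV67.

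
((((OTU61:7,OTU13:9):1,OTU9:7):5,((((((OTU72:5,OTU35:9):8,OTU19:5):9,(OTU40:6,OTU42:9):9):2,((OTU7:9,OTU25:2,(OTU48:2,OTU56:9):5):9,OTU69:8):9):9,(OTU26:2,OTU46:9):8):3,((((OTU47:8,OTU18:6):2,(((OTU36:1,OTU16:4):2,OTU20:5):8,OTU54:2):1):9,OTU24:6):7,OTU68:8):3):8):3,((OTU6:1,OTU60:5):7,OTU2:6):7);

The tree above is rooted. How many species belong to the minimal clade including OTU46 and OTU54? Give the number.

20

The MRCA of OTU46 and OTU54 is the node subtending ((((((OTU72,OTU35),OTU19),(OTU40,OTU42)),((OTU7,OTU25,(OTU48,OTU56)),OTU69)),(OTU26,OTU46)),((((OTU47,OTU18),(((OTU36,OTU16),OTU20),OTU54)),OTU24),OTU68)).
That clade contains 20 terminal taxa: OTU16, OTU18, OTU19, OTU20, OTU24, OTU25, OTU26, OTU35, OTU36, OTU40, OTU42, OTU46, OTU47, OTU48, OTU54, OTU56, OTU68, OTU69, OTU7, OTU72.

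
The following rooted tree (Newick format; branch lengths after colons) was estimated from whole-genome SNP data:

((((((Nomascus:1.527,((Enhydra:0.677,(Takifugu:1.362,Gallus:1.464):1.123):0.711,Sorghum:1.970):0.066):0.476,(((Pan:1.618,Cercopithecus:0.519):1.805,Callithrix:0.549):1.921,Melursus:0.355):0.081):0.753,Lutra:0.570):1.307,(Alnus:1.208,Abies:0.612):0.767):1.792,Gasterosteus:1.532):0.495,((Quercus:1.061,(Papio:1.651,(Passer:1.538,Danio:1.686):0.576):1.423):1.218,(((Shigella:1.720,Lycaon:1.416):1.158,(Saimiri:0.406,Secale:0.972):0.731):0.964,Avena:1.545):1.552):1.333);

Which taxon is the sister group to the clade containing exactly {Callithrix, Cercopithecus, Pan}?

The clade containing exactly {Callithrix, Cercopithecus, Pan} attaches to the tree at the node subtending (((Pan,Cercopithecus),Callithrix),Melursus).
The other lineage descending from that same node — the sister group — is the single tip Melursus.

Melursus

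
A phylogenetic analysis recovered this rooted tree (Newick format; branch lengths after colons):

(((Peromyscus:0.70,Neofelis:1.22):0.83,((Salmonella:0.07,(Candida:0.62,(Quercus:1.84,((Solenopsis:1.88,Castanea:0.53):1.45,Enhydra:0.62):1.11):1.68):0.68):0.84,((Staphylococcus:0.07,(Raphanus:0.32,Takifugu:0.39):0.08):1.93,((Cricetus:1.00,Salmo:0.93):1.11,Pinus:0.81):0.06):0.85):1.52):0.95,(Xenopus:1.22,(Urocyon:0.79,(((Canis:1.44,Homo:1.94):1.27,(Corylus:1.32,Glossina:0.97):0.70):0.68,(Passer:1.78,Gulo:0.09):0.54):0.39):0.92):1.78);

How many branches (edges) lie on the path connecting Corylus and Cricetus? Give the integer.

The MRCA of Corylus and Cricetus is the root of the tree.
From Corylus up to that node: 6 branches. From Cricetus up to the same node: 6 branches. Total: 6 + 6 = 12.

12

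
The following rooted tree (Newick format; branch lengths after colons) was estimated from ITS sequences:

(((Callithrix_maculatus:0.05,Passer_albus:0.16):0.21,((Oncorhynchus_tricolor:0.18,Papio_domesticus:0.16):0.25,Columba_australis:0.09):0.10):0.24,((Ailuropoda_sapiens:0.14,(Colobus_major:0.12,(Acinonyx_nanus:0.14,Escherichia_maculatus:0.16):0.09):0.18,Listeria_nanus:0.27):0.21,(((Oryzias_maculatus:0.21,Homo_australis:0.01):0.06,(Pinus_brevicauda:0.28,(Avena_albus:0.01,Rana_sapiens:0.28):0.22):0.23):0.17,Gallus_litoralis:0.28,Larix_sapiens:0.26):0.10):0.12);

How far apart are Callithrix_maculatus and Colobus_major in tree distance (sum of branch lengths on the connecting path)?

1.13

The path runs Callithrix_maculatus → … → MRCA → … → Colobus_major; the MRCA is the root of the tree.
Branch lengths along that path: 0.05 + 0.21 + 0.24 + 0.12 + 0.21 + 0.18 + 0.12 = 1.13.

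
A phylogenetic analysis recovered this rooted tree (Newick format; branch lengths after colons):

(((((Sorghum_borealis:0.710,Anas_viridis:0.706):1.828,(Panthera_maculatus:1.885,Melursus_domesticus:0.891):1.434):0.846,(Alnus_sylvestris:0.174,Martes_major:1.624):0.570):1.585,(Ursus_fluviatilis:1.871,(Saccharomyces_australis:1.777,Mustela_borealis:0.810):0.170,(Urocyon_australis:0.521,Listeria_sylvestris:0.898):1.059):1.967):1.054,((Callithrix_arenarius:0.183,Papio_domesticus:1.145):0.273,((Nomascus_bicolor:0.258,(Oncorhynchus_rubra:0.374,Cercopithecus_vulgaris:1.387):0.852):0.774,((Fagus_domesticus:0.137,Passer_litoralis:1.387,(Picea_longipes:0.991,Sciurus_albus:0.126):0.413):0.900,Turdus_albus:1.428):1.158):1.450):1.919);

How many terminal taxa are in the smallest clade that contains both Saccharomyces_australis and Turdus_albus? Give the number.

The MRCA of Saccharomyces_australis and Turdus_albus is the root, so the clade is the entire tree.
That clade contains 21 terminal taxa: Alnus_sylvestris, Anas_viridis, Callithrix_arenarius, Cercopithecus_vulgaris, Fagus_domesticus, Listeria_sylvestris, Martes_major, Melursus_domesticus, Mustela_borealis, Nomascus_bicolor, Oncorhynchus_rubra, Panthera_maculatus, Papio_domesticus, Passer_litoralis, Picea_longipes, Saccharomyces_australis, Sciurus_albus, Sorghum_borealis, Turdus_albus, Urocyon_australis, Ursus_fluviatilis.

21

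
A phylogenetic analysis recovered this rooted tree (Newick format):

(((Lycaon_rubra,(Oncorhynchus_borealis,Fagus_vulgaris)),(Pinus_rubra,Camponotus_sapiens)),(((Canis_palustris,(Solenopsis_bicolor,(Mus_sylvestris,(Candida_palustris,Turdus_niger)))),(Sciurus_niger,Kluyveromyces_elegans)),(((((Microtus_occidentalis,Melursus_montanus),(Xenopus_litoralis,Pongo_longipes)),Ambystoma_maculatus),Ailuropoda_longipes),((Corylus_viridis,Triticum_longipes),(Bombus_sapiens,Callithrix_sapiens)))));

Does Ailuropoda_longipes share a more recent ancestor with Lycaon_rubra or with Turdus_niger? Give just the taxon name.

The MRCA of Ailuropoda_longipes and Turdus_niger subtends (((Canis_palustris,(Solenopsis_bicolor,(Mus_sylvestris,(Candida_palustris,Turdus_niger)))),(Sciurus_niger,Kluyveromyces_elegans)),(((((Microtus_occidentalis,Melursus_montanus),(Xenopus_litoralis,Pongo_longipes)),Ambystoma_maculatus),Ailuropoda_longipes),((Corylus_viridis,Triticum_longipes),(Bombus_sapiens,Callithrix_sapiens)))) (17 taxa).
The MRCA of Ailuropoda_longipes and Lycaon_rubra is the root, subtending the entire tree (22 taxa).
The first is nested inside the second, so Ailuropoda_longipes shares a more recent common ancestor with Turdus_niger.

Turdus_niger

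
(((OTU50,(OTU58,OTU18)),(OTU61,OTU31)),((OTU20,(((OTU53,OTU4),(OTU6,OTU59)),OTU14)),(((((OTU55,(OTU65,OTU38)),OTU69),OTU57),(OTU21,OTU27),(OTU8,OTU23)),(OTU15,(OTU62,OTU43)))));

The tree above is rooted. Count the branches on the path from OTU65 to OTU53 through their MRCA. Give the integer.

The MRCA of OTU65 and OTU53 is the node subtending ((OTU20,(((OTU53,OTU4),(OTU6,OTU59)),OTU14)),(((((OTU55,(OTU65,OTU38)),OTU69),OTU57),(OTU21,OTU27),(OTU8,OTU23)),(OTU15,(OTU62,OTU43)))).
From OTU65 up to that node: 7 branches. From OTU53 up to the same node: 5 branches. Total: 7 + 5 = 12.

12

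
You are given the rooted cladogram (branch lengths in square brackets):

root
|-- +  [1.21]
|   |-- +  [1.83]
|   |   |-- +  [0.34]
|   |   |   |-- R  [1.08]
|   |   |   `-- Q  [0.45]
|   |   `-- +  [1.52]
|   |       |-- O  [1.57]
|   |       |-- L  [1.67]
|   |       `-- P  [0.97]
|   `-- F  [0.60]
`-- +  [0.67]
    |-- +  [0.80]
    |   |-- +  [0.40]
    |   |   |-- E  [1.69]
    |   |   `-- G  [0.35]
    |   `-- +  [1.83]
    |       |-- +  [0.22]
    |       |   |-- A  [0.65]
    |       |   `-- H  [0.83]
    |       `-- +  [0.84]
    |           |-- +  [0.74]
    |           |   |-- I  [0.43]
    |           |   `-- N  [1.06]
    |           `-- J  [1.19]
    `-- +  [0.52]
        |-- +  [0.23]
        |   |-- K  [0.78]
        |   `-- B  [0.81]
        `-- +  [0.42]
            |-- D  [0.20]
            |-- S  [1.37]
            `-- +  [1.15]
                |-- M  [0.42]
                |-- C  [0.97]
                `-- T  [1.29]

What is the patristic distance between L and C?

9.96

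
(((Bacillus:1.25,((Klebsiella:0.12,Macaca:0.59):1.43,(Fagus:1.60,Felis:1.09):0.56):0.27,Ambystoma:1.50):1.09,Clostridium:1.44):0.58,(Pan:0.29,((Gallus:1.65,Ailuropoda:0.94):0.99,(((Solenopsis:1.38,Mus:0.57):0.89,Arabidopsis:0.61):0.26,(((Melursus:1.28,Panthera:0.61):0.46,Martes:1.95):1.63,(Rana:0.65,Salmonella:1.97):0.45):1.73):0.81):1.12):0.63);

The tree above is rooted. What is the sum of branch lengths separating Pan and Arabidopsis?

The path runs Pan → … → MRCA → … → Arabidopsis; the MRCA is the node subtending (Pan,((Gallus,Ailuropoda),(((Solenopsis,Mus),Arabidopsis),(((Melursus,Panthera),Martes),(Rana,Salmonella))))).
Branch lengths along that path: 0.29 + 1.12 + 0.81 + 0.26 + 0.61 = 3.09.

3.09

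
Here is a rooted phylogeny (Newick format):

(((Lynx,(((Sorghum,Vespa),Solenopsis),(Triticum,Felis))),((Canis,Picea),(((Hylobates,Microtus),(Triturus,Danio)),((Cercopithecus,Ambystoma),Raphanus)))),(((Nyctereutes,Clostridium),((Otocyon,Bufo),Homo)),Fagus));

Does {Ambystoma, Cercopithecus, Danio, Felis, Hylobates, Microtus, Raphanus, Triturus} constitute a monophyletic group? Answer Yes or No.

No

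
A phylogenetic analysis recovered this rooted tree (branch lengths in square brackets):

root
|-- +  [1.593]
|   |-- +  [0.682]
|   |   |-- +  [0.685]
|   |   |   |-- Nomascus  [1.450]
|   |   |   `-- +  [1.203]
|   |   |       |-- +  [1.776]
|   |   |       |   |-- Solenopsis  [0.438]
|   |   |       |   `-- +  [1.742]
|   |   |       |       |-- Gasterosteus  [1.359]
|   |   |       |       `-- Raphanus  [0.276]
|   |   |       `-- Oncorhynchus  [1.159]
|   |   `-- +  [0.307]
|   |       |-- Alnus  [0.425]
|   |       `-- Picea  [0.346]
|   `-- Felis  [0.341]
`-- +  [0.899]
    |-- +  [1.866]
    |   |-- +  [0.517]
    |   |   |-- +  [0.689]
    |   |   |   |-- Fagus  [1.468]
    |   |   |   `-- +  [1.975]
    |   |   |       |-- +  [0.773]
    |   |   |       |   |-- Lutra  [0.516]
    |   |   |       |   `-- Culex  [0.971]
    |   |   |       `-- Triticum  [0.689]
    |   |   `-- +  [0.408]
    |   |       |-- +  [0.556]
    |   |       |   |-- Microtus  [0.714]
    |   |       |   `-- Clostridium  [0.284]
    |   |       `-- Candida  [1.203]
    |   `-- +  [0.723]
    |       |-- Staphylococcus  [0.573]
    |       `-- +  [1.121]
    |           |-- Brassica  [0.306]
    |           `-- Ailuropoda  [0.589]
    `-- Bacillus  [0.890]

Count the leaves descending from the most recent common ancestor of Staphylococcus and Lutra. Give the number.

10

The MRCA of Staphylococcus and Lutra is the node subtending (((Fagus,((Lutra,Culex),Triticum)),((Microtus,Clostridium),Candida)),(Staphylococcus,(Brassica,Ailuropoda))).
That clade contains 10 terminal taxa: Ailuropoda, Brassica, Candida, Clostridium, Culex, Fagus, Lutra, Microtus, Staphylococcus, Triticum.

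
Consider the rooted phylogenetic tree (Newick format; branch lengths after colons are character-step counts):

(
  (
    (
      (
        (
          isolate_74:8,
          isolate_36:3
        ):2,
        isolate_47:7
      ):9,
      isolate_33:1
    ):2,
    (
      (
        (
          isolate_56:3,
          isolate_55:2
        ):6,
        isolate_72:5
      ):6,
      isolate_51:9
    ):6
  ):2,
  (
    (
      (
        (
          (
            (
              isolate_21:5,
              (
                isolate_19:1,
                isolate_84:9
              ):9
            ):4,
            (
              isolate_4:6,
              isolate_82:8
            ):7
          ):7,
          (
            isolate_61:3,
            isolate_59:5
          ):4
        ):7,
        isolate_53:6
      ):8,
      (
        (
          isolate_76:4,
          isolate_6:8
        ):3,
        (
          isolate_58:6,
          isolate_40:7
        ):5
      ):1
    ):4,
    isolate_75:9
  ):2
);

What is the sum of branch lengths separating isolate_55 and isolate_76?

The path runs isolate_55 → … → MRCA → … → isolate_76; the MRCA is the root of the tree.
Branch lengths along that path: 2 + 6 + 6 + 6 + 2 + 2 + 4 + 1 + 3 + 4 = 36.

36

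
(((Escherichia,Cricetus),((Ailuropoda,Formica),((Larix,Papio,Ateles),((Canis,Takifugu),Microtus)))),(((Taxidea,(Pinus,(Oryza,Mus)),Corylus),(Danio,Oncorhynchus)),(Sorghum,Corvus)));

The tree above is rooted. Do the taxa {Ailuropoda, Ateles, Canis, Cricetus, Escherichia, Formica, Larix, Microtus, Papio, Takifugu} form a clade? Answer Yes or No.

Yes

The most recent common ancestor of these taxa subtends ((Escherichia,Cricetus),((Ailuropoda,Formica),((Larix,Papio,Ateles),((Canis,Takifugu),Microtus)))).
That clade has exactly 10 tips — every listed taxon and nothing else — so the group is monophyletic.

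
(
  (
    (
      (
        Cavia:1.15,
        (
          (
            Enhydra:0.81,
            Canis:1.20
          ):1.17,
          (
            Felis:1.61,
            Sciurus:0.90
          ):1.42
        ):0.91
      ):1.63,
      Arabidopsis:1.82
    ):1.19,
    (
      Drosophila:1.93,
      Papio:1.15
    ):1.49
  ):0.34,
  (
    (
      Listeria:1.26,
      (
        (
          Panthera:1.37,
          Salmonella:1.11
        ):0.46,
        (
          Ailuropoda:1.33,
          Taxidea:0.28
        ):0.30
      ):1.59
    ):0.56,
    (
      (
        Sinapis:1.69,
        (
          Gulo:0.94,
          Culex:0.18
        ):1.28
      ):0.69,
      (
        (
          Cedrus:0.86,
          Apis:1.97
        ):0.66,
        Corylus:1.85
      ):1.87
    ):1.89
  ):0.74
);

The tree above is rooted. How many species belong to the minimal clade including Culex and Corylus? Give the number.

The MRCA of Culex and Corylus is the node subtending ((Sinapis,(Gulo,Culex)),((Cedrus,Apis),Corylus)).
That clade contains 6 terminal taxa: Apis, Cedrus, Corylus, Culex, Gulo, Sinapis.

6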